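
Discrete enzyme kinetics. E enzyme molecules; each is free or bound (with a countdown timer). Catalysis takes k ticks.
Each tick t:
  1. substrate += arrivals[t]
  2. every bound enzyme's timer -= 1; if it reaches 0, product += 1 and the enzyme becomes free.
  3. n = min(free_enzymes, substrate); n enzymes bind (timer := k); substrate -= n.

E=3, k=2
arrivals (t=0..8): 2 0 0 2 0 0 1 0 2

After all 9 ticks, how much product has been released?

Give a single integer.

t=0: arr=2 -> substrate=0 bound=2 product=0
t=1: arr=0 -> substrate=0 bound=2 product=0
t=2: arr=0 -> substrate=0 bound=0 product=2
t=3: arr=2 -> substrate=0 bound=2 product=2
t=4: arr=0 -> substrate=0 bound=2 product=2
t=5: arr=0 -> substrate=0 bound=0 product=4
t=6: arr=1 -> substrate=0 bound=1 product=4
t=7: arr=0 -> substrate=0 bound=1 product=4
t=8: arr=2 -> substrate=0 bound=2 product=5

Answer: 5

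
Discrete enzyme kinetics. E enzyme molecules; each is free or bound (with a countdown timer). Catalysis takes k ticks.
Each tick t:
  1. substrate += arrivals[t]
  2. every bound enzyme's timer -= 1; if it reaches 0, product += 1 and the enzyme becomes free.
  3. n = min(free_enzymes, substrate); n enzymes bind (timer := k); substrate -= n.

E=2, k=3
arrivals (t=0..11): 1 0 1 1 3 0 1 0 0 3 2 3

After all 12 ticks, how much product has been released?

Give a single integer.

t=0: arr=1 -> substrate=0 bound=1 product=0
t=1: arr=0 -> substrate=0 bound=1 product=0
t=2: arr=1 -> substrate=0 bound=2 product=0
t=3: arr=1 -> substrate=0 bound=2 product=1
t=4: arr=3 -> substrate=3 bound=2 product=1
t=5: arr=0 -> substrate=2 bound=2 product=2
t=6: arr=1 -> substrate=2 bound=2 product=3
t=7: arr=0 -> substrate=2 bound=2 product=3
t=8: arr=0 -> substrate=1 bound=2 product=4
t=9: arr=3 -> substrate=3 bound=2 product=5
t=10: arr=2 -> substrate=5 bound=2 product=5
t=11: arr=3 -> substrate=7 bound=2 product=6

Answer: 6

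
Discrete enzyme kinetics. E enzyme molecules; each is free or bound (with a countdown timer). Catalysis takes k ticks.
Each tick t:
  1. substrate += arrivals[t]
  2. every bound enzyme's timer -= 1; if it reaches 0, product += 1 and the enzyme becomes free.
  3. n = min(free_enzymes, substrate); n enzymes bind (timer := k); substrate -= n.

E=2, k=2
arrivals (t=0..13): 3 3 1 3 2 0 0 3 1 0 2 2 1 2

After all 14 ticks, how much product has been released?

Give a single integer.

Answer: 12

Derivation:
t=0: arr=3 -> substrate=1 bound=2 product=0
t=1: arr=3 -> substrate=4 bound=2 product=0
t=2: arr=1 -> substrate=3 bound=2 product=2
t=3: arr=3 -> substrate=6 bound=2 product=2
t=4: arr=2 -> substrate=6 bound=2 product=4
t=5: arr=0 -> substrate=6 bound=2 product=4
t=6: arr=0 -> substrate=4 bound=2 product=6
t=7: arr=3 -> substrate=7 bound=2 product=6
t=8: arr=1 -> substrate=6 bound=2 product=8
t=9: arr=0 -> substrate=6 bound=2 product=8
t=10: arr=2 -> substrate=6 bound=2 product=10
t=11: arr=2 -> substrate=8 bound=2 product=10
t=12: arr=1 -> substrate=7 bound=2 product=12
t=13: arr=2 -> substrate=9 bound=2 product=12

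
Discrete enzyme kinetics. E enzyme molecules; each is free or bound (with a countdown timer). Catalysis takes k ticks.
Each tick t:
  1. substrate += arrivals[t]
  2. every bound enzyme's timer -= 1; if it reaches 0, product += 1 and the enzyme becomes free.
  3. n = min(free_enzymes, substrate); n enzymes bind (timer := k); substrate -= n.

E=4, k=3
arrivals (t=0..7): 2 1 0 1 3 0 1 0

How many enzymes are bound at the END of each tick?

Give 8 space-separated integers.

t=0: arr=2 -> substrate=0 bound=2 product=0
t=1: arr=1 -> substrate=0 bound=3 product=0
t=2: arr=0 -> substrate=0 bound=3 product=0
t=3: arr=1 -> substrate=0 bound=2 product=2
t=4: arr=3 -> substrate=0 bound=4 product=3
t=5: arr=0 -> substrate=0 bound=4 product=3
t=6: arr=1 -> substrate=0 bound=4 product=4
t=7: arr=0 -> substrate=0 bound=1 product=7

Answer: 2 3 3 2 4 4 4 1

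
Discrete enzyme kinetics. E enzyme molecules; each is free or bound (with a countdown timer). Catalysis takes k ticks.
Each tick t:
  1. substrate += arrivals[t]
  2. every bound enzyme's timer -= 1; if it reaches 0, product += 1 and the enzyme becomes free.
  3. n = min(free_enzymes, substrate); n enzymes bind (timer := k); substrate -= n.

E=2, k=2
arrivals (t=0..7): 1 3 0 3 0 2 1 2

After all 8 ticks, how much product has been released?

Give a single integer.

t=0: arr=1 -> substrate=0 bound=1 product=0
t=1: arr=3 -> substrate=2 bound=2 product=0
t=2: arr=0 -> substrate=1 bound=2 product=1
t=3: arr=3 -> substrate=3 bound=2 product=2
t=4: arr=0 -> substrate=2 bound=2 product=3
t=5: arr=2 -> substrate=3 bound=2 product=4
t=6: arr=1 -> substrate=3 bound=2 product=5
t=7: arr=2 -> substrate=4 bound=2 product=6

Answer: 6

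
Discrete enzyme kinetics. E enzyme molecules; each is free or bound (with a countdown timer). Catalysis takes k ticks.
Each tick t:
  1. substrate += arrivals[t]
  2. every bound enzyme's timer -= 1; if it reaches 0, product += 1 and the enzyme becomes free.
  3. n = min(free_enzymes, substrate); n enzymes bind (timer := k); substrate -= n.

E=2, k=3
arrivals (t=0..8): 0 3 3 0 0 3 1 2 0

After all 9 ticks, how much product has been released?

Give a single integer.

Answer: 4

Derivation:
t=0: arr=0 -> substrate=0 bound=0 product=0
t=1: arr=3 -> substrate=1 bound=2 product=0
t=2: arr=3 -> substrate=4 bound=2 product=0
t=3: arr=0 -> substrate=4 bound=2 product=0
t=4: arr=0 -> substrate=2 bound=2 product=2
t=5: arr=3 -> substrate=5 bound=2 product=2
t=6: arr=1 -> substrate=6 bound=2 product=2
t=7: arr=2 -> substrate=6 bound=2 product=4
t=8: arr=0 -> substrate=6 bound=2 product=4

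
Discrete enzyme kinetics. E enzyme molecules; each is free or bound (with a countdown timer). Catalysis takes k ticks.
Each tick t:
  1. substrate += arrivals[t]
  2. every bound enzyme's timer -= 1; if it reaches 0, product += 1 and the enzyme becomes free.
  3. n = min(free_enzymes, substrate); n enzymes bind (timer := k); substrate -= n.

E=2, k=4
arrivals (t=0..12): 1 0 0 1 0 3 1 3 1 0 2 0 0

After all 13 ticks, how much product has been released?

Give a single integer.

t=0: arr=1 -> substrate=0 bound=1 product=0
t=1: arr=0 -> substrate=0 bound=1 product=0
t=2: arr=0 -> substrate=0 bound=1 product=0
t=3: arr=1 -> substrate=0 bound=2 product=0
t=4: arr=0 -> substrate=0 bound=1 product=1
t=5: arr=3 -> substrate=2 bound=2 product=1
t=6: arr=1 -> substrate=3 bound=2 product=1
t=7: arr=3 -> substrate=5 bound=2 product=2
t=8: arr=1 -> substrate=6 bound=2 product=2
t=9: arr=0 -> substrate=5 bound=2 product=3
t=10: arr=2 -> substrate=7 bound=2 product=3
t=11: arr=0 -> substrate=6 bound=2 product=4
t=12: arr=0 -> substrate=6 bound=2 product=4

Answer: 4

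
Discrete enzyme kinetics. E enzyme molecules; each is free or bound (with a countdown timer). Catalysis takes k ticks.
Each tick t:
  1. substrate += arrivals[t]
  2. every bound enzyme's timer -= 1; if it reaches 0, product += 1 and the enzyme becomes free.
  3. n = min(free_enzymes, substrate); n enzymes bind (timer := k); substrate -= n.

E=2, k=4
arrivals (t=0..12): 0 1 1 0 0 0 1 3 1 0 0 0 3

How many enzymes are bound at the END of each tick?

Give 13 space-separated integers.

t=0: arr=0 -> substrate=0 bound=0 product=0
t=1: arr=1 -> substrate=0 bound=1 product=0
t=2: arr=1 -> substrate=0 bound=2 product=0
t=3: arr=0 -> substrate=0 bound=2 product=0
t=4: arr=0 -> substrate=0 bound=2 product=0
t=5: arr=0 -> substrate=0 bound=1 product=1
t=6: arr=1 -> substrate=0 bound=1 product=2
t=7: arr=3 -> substrate=2 bound=2 product=2
t=8: arr=1 -> substrate=3 bound=2 product=2
t=9: arr=0 -> substrate=3 bound=2 product=2
t=10: arr=0 -> substrate=2 bound=2 product=3
t=11: arr=0 -> substrate=1 bound=2 product=4
t=12: arr=3 -> substrate=4 bound=2 product=4

Answer: 0 1 2 2 2 1 1 2 2 2 2 2 2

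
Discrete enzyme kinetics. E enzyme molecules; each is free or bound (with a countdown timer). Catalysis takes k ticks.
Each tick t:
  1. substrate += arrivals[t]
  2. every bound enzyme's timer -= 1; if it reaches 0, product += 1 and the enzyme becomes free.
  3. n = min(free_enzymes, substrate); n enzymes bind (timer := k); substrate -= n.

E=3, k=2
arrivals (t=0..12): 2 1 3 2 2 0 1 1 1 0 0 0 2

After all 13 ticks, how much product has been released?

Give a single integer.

Answer: 13

Derivation:
t=0: arr=2 -> substrate=0 bound=2 product=0
t=1: arr=1 -> substrate=0 bound=3 product=0
t=2: arr=3 -> substrate=1 bound=3 product=2
t=3: arr=2 -> substrate=2 bound=3 product=3
t=4: arr=2 -> substrate=2 bound=3 product=5
t=5: arr=0 -> substrate=1 bound=3 product=6
t=6: arr=1 -> substrate=0 bound=3 product=8
t=7: arr=1 -> substrate=0 bound=3 product=9
t=8: arr=1 -> substrate=0 bound=2 product=11
t=9: arr=0 -> substrate=0 bound=1 product=12
t=10: arr=0 -> substrate=0 bound=0 product=13
t=11: arr=0 -> substrate=0 bound=0 product=13
t=12: arr=2 -> substrate=0 bound=2 product=13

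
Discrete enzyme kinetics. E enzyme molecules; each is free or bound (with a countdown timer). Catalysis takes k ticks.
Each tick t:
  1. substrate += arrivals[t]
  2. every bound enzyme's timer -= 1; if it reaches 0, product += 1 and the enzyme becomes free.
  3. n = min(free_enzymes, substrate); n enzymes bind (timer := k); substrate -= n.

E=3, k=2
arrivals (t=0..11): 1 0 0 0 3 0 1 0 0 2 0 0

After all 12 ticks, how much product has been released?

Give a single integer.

Answer: 7

Derivation:
t=0: arr=1 -> substrate=0 bound=1 product=0
t=1: arr=0 -> substrate=0 bound=1 product=0
t=2: arr=0 -> substrate=0 bound=0 product=1
t=3: arr=0 -> substrate=0 bound=0 product=1
t=4: arr=3 -> substrate=0 bound=3 product=1
t=5: arr=0 -> substrate=0 bound=3 product=1
t=6: arr=1 -> substrate=0 bound=1 product=4
t=7: arr=0 -> substrate=0 bound=1 product=4
t=8: arr=0 -> substrate=0 bound=0 product=5
t=9: arr=2 -> substrate=0 bound=2 product=5
t=10: arr=0 -> substrate=0 bound=2 product=5
t=11: arr=0 -> substrate=0 bound=0 product=7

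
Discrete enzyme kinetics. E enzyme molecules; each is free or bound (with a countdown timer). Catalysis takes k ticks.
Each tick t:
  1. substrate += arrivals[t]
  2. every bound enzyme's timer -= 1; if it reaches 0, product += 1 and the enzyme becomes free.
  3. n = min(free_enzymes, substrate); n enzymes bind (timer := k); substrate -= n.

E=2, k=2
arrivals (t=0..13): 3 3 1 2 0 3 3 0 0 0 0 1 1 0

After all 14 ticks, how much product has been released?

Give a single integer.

t=0: arr=3 -> substrate=1 bound=2 product=0
t=1: arr=3 -> substrate=4 bound=2 product=0
t=2: arr=1 -> substrate=3 bound=2 product=2
t=3: arr=2 -> substrate=5 bound=2 product=2
t=4: arr=0 -> substrate=3 bound=2 product=4
t=5: arr=3 -> substrate=6 bound=2 product=4
t=6: arr=3 -> substrate=7 bound=2 product=6
t=7: arr=0 -> substrate=7 bound=2 product=6
t=8: arr=0 -> substrate=5 bound=2 product=8
t=9: arr=0 -> substrate=5 bound=2 product=8
t=10: arr=0 -> substrate=3 bound=2 product=10
t=11: arr=1 -> substrate=4 bound=2 product=10
t=12: arr=1 -> substrate=3 bound=2 product=12
t=13: arr=0 -> substrate=3 bound=2 product=12

Answer: 12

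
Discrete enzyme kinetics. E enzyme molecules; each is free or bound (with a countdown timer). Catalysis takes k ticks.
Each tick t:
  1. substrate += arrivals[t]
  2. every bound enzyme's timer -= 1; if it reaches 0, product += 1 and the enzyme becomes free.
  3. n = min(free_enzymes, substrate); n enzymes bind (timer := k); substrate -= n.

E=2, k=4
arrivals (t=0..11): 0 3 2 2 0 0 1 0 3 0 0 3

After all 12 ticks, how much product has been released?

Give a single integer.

t=0: arr=0 -> substrate=0 bound=0 product=0
t=1: arr=3 -> substrate=1 bound=2 product=0
t=2: arr=2 -> substrate=3 bound=2 product=0
t=3: arr=2 -> substrate=5 bound=2 product=0
t=4: arr=0 -> substrate=5 bound=2 product=0
t=5: arr=0 -> substrate=3 bound=2 product=2
t=6: arr=1 -> substrate=4 bound=2 product=2
t=7: arr=0 -> substrate=4 bound=2 product=2
t=8: arr=3 -> substrate=7 bound=2 product=2
t=9: arr=0 -> substrate=5 bound=2 product=4
t=10: arr=0 -> substrate=5 bound=2 product=4
t=11: arr=3 -> substrate=8 bound=2 product=4

Answer: 4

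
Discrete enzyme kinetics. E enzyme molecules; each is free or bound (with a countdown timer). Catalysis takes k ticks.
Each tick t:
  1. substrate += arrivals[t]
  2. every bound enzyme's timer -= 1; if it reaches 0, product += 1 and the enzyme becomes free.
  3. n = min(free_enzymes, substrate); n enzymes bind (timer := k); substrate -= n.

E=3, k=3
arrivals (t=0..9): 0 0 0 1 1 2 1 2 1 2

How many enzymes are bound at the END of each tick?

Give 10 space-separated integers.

Answer: 0 0 0 1 2 3 3 3 3 3

Derivation:
t=0: arr=0 -> substrate=0 bound=0 product=0
t=1: arr=0 -> substrate=0 bound=0 product=0
t=2: arr=0 -> substrate=0 bound=0 product=0
t=3: arr=1 -> substrate=0 bound=1 product=0
t=4: arr=1 -> substrate=0 bound=2 product=0
t=5: arr=2 -> substrate=1 bound=3 product=0
t=6: arr=1 -> substrate=1 bound=3 product=1
t=7: arr=2 -> substrate=2 bound=3 product=2
t=8: arr=1 -> substrate=2 bound=3 product=3
t=9: arr=2 -> substrate=3 bound=3 product=4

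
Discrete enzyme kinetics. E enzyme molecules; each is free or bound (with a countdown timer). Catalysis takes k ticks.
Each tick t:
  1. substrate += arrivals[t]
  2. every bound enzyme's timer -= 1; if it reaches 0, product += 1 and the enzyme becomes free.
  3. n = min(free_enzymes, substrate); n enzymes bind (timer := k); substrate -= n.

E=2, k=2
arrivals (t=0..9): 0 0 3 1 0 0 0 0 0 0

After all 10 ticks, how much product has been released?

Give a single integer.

Answer: 4

Derivation:
t=0: arr=0 -> substrate=0 bound=0 product=0
t=1: arr=0 -> substrate=0 bound=0 product=0
t=2: arr=3 -> substrate=1 bound=2 product=0
t=3: arr=1 -> substrate=2 bound=2 product=0
t=4: arr=0 -> substrate=0 bound=2 product=2
t=5: arr=0 -> substrate=0 bound=2 product=2
t=6: arr=0 -> substrate=0 bound=0 product=4
t=7: arr=0 -> substrate=0 bound=0 product=4
t=8: arr=0 -> substrate=0 bound=0 product=4
t=9: arr=0 -> substrate=0 bound=0 product=4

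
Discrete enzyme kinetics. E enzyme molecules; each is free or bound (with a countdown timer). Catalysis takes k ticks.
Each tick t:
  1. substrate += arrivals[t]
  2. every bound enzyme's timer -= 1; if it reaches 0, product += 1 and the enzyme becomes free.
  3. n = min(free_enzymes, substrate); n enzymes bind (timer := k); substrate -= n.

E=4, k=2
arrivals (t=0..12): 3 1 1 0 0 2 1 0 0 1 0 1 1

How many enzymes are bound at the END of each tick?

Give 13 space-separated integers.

Answer: 3 4 2 1 0 2 3 1 0 1 1 1 2

Derivation:
t=0: arr=3 -> substrate=0 bound=3 product=0
t=1: arr=1 -> substrate=0 bound=4 product=0
t=2: arr=1 -> substrate=0 bound=2 product=3
t=3: arr=0 -> substrate=0 bound=1 product=4
t=4: arr=0 -> substrate=0 bound=0 product=5
t=5: arr=2 -> substrate=0 bound=2 product=5
t=6: arr=1 -> substrate=0 bound=3 product=5
t=7: arr=0 -> substrate=0 bound=1 product=7
t=8: arr=0 -> substrate=0 bound=0 product=8
t=9: arr=1 -> substrate=0 bound=1 product=8
t=10: arr=0 -> substrate=0 bound=1 product=8
t=11: arr=1 -> substrate=0 bound=1 product=9
t=12: arr=1 -> substrate=0 bound=2 product=9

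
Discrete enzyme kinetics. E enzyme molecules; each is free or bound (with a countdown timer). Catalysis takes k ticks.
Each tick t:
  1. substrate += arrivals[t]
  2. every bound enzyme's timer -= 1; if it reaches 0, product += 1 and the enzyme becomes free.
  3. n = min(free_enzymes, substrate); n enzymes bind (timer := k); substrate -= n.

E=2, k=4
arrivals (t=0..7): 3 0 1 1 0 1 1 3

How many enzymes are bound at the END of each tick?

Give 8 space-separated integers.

Answer: 2 2 2 2 2 2 2 2

Derivation:
t=0: arr=3 -> substrate=1 bound=2 product=0
t=1: arr=0 -> substrate=1 bound=2 product=0
t=2: arr=1 -> substrate=2 bound=2 product=0
t=3: arr=1 -> substrate=3 bound=2 product=0
t=4: arr=0 -> substrate=1 bound=2 product=2
t=5: arr=1 -> substrate=2 bound=2 product=2
t=6: arr=1 -> substrate=3 bound=2 product=2
t=7: arr=3 -> substrate=6 bound=2 product=2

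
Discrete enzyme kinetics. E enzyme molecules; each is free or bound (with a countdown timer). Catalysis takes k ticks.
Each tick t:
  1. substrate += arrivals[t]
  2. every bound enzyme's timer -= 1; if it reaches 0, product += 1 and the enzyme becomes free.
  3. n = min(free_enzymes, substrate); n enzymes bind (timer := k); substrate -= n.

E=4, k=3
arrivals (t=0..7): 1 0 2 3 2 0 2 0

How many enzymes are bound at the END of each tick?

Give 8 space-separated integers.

Answer: 1 1 3 4 4 4 4 4

Derivation:
t=0: arr=1 -> substrate=0 bound=1 product=0
t=1: arr=0 -> substrate=0 bound=1 product=0
t=2: arr=2 -> substrate=0 bound=3 product=0
t=3: arr=3 -> substrate=1 bound=4 product=1
t=4: arr=2 -> substrate=3 bound=4 product=1
t=5: arr=0 -> substrate=1 bound=4 product=3
t=6: arr=2 -> substrate=1 bound=4 product=5
t=7: arr=0 -> substrate=1 bound=4 product=5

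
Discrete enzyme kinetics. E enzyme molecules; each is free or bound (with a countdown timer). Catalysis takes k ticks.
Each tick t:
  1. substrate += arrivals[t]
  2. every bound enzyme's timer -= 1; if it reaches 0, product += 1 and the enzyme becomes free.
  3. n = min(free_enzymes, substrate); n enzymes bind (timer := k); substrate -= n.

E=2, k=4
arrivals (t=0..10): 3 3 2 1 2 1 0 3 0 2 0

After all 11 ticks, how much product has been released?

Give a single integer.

Answer: 4

Derivation:
t=0: arr=3 -> substrate=1 bound=2 product=0
t=1: arr=3 -> substrate=4 bound=2 product=0
t=2: arr=2 -> substrate=6 bound=2 product=0
t=3: arr=1 -> substrate=7 bound=2 product=0
t=4: arr=2 -> substrate=7 bound=2 product=2
t=5: arr=1 -> substrate=8 bound=2 product=2
t=6: arr=0 -> substrate=8 bound=2 product=2
t=7: arr=3 -> substrate=11 bound=2 product=2
t=8: arr=0 -> substrate=9 bound=2 product=4
t=9: arr=2 -> substrate=11 bound=2 product=4
t=10: arr=0 -> substrate=11 bound=2 product=4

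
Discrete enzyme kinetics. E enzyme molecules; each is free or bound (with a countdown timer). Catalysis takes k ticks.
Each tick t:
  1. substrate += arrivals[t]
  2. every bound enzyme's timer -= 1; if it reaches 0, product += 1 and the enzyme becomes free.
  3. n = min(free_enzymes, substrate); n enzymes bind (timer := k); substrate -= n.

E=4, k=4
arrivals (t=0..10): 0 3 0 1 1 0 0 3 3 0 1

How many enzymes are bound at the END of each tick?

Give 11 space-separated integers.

Answer: 0 3 3 4 4 2 2 4 4 4 4

Derivation:
t=0: arr=0 -> substrate=0 bound=0 product=0
t=1: arr=3 -> substrate=0 bound=3 product=0
t=2: arr=0 -> substrate=0 bound=3 product=0
t=3: arr=1 -> substrate=0 bound=4 product=0
t=4: arr=1 -> substrate=1 bound=4 product=0
t=5: arr=0 -> substrate=0 bound=2 product=3
t=6: arr=0 -> substrate=0 bound=2 product=3
t=7: arr=3 -> substrate=0 bound=4 product=4
t=8: arr=3 -> substrate=3 bound=4 product=4
t=9: arr=0 -> substrate=2 bound=4 product=5
t=10: arr=1 -> substrate=3 bound=4 product=5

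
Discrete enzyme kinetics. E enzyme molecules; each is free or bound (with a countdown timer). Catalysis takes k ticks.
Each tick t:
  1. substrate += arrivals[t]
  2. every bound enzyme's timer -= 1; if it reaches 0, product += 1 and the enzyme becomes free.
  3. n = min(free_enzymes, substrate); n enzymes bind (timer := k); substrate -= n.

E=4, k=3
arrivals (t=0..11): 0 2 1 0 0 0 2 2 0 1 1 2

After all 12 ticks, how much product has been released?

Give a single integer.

Answer: 7

Derivation:
t=0: arr=0 -> substrate=0 bound=0 product=0
t=1: arr=2 -> substrate=0 bound=2 product=0
t=2: arr=1 -> substrate=0 bound=3 product=0
t=3: arr=0 -> substrate=0 bound=3 product=0
t=4: arr=0 -> substrate=0 bound=1 product=2
t=5: arr=0 -> substrate=0 bound=0 product=3
t=6: arr=2 -> substrate=0 bound=2 product=3
t=7: arr=2 -> substrate=0 bound=4 product=3
t=8: arr=0 -> substrate=0 bound=4 product=3
t=9: arr=1 -> substrate=0 bound=3 product=5
t=10: arr=1 -> substrate=0 bound=2 product=7
t=11: arr=2 -> substrate=0 bound=4 product=7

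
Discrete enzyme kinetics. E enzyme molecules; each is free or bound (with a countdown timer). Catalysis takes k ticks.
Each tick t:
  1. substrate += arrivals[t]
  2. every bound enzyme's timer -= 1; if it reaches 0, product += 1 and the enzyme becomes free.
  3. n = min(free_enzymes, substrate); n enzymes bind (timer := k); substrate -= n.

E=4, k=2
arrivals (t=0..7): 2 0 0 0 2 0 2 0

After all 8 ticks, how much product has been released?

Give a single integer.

t=0: arr=2 -> substrate=0 bound=2 product=0
t=1: arr=0 -> substrate=0 bound=2 product=0
t=2: arr=0 -> substrate=0 bound=0 product=2
t=3: arr=0 -> substrate=0 bound=0 product=2
t=4: arr=2 -> substrate=0 bound=2 product=2
t=5: arr=0 -> substrate=0 bound=2 product=2
t=6: arr=2 -> substrate=0 bound=2 product=4
t=7: arr=0 -> substrate=0 bound=2 product=4

Answer: 4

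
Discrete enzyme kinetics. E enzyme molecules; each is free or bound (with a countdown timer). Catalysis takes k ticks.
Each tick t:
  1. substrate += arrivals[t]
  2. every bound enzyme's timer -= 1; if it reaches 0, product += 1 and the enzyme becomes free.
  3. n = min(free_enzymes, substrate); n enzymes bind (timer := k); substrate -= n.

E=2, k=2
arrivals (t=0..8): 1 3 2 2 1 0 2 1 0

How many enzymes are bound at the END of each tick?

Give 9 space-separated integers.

t=0: arr=1 -> substrate=0 bound=1 product=0
t=1: arr=3 -> substrate=2 bound=2 product=0
t=2: arr=2 -> substrate=3 bound=2 product=1
t=3: arr=2 -> substrate=4 bound=2 product=2
t=4: arr=1 -> substrate=4 bound=2 product=3
t=5: arr=0 -> substrate=3 bound=2 product=4
t=6: arr=2 -> substrate=4 bound=2 product=5
t=7: arr=1 -> substrate=4 bound=2 product=6
t=8: arr=0 -> substrate=3 bound=2 product=7

Answer: 1 2 2 2 2 2 2 2 2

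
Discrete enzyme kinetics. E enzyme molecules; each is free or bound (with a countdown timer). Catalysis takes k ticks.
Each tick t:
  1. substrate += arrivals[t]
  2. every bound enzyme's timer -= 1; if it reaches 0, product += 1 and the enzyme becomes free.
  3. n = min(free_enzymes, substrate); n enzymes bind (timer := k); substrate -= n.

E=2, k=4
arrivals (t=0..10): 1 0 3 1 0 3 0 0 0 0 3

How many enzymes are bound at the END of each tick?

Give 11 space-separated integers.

Answer: 1 1 2 2 2 2 2 2 2 2 2

Derivation:
t=0: arr=1 -> substrate=0 bound=1 product=0
t=1: arr=0 -> substrate=0 bound=1 product=0
t=2: arr=3 -> substrate=2 bound=2 product=0
t=3: arr=1 -> substrate=3 bound=2 product=0
t=4: arr=0 -> substrate=2 bound=2 product=1
t=5: arr=3 -> substrate=5 bound=2 product=1
t=6: arr=0 -> substrate=4 bound=2 product=2
t=7: arr=0 -> substrate=4 bound=2 product=2
t=8: arr=0 -> substrate=3 bound=2 product=3
t=9: arr=0 -> substrate=3 bound=2 product=3
t=10: arr=3 -> substrate=5 bound=2 product=4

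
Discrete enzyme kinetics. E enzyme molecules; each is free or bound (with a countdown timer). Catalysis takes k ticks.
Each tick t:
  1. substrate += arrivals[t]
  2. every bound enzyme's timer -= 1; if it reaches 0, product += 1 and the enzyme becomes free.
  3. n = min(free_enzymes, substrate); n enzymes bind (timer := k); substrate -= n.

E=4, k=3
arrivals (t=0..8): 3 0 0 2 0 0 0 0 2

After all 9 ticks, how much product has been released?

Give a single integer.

t=0: arr=3 -> substrate=0 bound=3 product=0
t=1: arr=0 -> substrate=0 bound=3 product=0
t=2: arr=0 -> substrate=0 bound=3 product=0
t=3: arr=2 -> substrate=0 bound=2 product=3
t=4: arr=0 -> substrate=0 bound=2 product=3
t=5: arr=0 -> substrate=0 bound=2 product=3
t=6: arr=0 -> substrate=0 bound=0 product=5
t=7: arr=0 -> substrate=0 bound=0 product=5
t=8: arr=2 -> substrate=0 bound=2 product=5

Answer: 5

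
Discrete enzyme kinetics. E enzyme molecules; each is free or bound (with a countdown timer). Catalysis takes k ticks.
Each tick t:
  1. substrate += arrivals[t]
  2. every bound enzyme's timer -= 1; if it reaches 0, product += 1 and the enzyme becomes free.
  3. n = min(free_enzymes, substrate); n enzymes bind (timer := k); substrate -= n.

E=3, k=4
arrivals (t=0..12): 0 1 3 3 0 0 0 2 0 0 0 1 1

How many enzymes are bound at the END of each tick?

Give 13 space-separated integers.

t=0: arr=0 -> substrate=0 bound=0 product=0
t=1: arr=1 -> substrate=0 bound=1 product=0
t=2: arr=3 -> substrate=1 bound=3 product=0
t=3: arr=3 -> substrate=4 bound=3 product=0
t=4: arr=0 -> substrate=4 bound=3 product=0
t=5: arr=0 -> substrate=3 bound=3 product=1
t=6: arr=0 -> substrate=1 bound=3 product=3
t=7: arr=2 -> substrate=3 bound=3 product=3
t=8: arr=0 -> substrate=3 bound=3 product=3
t=9: arr=0 -> substrate=2 bound=3 product=4
t=10: arr=0 -> substrate=0 bound=3 product=6
t=11: arr=1 -> substrate=1 bound=3 product=6
t=12: arr=1 -> substrate=2 bound=3 product=6

Answer: 0 1 3 3 3 3 3 3 3 3 3 3 3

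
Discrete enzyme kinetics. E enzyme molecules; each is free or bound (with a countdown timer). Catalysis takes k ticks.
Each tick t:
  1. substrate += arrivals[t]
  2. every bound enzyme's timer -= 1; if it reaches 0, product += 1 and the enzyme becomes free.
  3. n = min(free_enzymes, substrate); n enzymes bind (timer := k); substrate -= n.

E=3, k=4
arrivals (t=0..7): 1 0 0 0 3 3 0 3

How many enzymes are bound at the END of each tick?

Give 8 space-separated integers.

Answer: 1 1 1 1 3 3 3 3

Derivation:
t=0: arr=1 -> substrate=0 bound=1 product=0
t=1: arr=0 -> substrate=0 bound=1 product=0
t=2: arr=0 -> substrate=0 bound=1 product=0
t=3: arr=0 -> substrate=0 bound=1 product=0
t=4: arr=3 -> substrate=0 bound=3 product=1
t=5: arr=3 -> substrate=3 bound=3 product=1
t=6: arr=0 -> substrate=3 bound=3 product=1
t=7: arr=3 -> substrate=6 bound=3 product=1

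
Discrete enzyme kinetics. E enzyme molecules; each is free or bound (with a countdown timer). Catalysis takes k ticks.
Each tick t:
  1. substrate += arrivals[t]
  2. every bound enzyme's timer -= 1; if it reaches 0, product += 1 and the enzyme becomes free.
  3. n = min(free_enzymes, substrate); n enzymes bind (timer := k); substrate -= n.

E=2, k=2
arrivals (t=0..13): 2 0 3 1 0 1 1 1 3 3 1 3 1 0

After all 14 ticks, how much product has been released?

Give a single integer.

Answer: 12

Derivation:
t=0: arr=2 -> substrate=0 bound=2 product=0
t=1: arr=0 -> substrate=0 bound=2 product=0
t=2: arr=3 -> substrate=1 bound=2 product=2
t=3: arr=1 -> substrate=2 bound=2 product=2
t=4: arr=0 -> substrate=0 bound=2 product=4
t=5: arr=1 -> substrate=1 bound=2 product=4
t=6: arr=1 -> substrate=0 bound=2 product=6
t=7: arr=1 -> substrate=1 bound=2 product=6
t=8: arr=3 -> substrate=2 bound=2 product=8
t=9: arr=3 -> substrate=5 bound=2 product=8
t=10: arr=1 -> substrate=4 bound=2 product=10
t=11: arr=3 -> substrate=7 bound=2 product=10
t=12: arr=1 -> substrate=6 bound=2 product=12
t=13: arr=0 -> substrate=6 bound=2 product=12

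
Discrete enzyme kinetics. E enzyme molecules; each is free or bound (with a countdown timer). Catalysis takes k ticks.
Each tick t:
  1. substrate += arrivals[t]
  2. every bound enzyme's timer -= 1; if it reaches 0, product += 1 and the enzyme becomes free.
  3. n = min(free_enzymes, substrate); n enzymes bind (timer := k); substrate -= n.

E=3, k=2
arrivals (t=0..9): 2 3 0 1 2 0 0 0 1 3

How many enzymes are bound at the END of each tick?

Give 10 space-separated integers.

t=0: arr=2 -> substrate=0 bound=2 product=0
t=1: arr=3 -> substrate=2 bound=3 product=0
t=2: arr=0 -> substrate=0 bound=3 product=2
t=3: arr=1 -> substrate=0 bound=3 product=3
t=4: arr=2 -> substrate=0 bound=3 product=5
t=5: arr=0 -> substrate=0 bound=2 product=6
t=6: arr=0 -> substrate=0 bound=0 product=8
t=7: arr=0 -> substrate=0 bound=0 product=8
t=8: arr=1 -> substrate=0 bound=1 product=8
t=9: arr=3 -> substrate=1 bound=3 product=8

Answer: 2 3 3 3 3 2 0 0 1 3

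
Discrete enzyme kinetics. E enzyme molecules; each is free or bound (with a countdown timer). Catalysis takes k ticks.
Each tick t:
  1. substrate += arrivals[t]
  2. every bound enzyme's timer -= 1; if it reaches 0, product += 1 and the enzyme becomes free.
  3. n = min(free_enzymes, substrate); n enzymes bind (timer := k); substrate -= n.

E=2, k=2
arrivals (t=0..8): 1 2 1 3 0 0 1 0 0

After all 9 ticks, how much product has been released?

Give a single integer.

t=0: arr=1 -> substrate=0 bound=1 product=0
t=1: arr=2 -> substrate=1 bound=2 product=0
t=2: arr=1 -> substrate=1 bound=2 product=1
t=3: arr=3 -> substrate=3 bound=2 product=2
t=4: arr=0 -> substrate=2 bound=2 product=3
t=5: arr=0 -> substrate=1 bound=2 product=4
t=6: arr=1 -> substrate=1 bound=2 product=5
t=7: arr=0 -> substrate=0 bound=2 product=6
t=8: arr=0 -> substrate=0 bound=1 product=7

Answer: 7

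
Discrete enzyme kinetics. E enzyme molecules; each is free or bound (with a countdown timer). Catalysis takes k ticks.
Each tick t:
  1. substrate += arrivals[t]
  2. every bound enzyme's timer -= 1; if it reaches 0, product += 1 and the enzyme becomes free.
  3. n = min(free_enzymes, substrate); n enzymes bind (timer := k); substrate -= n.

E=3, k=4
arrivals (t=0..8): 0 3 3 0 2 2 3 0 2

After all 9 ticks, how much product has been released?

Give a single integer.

Answer: 3

Derivation:
t=0: arr=0 -> substrate=0 bound=0 product=0
t=1: arr=3 -> substrate=0 bound=3 product=0
t=2: arr=3 -> substrate=3 bound=3 product=0
t=3: arr=0 -> substrate=3 bound=3 product=0
t=4: arr=2 -> substrate=5 bound=3 product=0
t=5: arr=2 -> substrate=4 bound=3 product=3
t=6: arr=3 -> substrate=7 bound=3 product=3
t=7: arr=0 -> substrate=7 bound=3 product=3
t=8: arr=2 -> substrate=9 bound=3 product=3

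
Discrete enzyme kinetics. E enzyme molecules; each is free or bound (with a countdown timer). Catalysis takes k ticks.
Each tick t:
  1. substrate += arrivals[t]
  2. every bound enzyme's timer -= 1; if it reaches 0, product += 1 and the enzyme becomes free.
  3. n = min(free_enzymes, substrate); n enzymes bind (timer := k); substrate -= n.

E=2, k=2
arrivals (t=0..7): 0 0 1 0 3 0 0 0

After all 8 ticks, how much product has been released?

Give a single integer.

Answer: 3

Derivation:
t=0: arr=0 -> substrate=0 bound=0 product=0
t=1: arr=0 -> substrate=0 bound=0 product=0
t=2: arr=1 -> substrate=0 bound=1 product=0
t=3: arr=0 -> substrate=0 bound=1 product=0
t=4: arr=3 -> substrate=1 bound=2 product=1
t=5: arr=0 -> substrate=1 bound=2 product=1
t=6: arr=0 -> substrate=0 bound=1 product=3
t=7: arr=0 -> substrate=0 bound=1 product=3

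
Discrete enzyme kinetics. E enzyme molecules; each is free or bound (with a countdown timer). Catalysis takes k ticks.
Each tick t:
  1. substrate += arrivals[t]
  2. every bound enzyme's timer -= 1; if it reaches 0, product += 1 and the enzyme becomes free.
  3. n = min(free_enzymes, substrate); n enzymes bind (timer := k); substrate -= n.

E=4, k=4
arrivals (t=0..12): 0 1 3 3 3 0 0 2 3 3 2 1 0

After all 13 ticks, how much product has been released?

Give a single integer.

t=0: arr=0 -> substrate=0 bound=0 product=0
t=1: arr=1 -> substrate=0 bound=1 product=0
t=2: arr=3 -> substrate=0 bound=4 product=0
t=3: arr=3 -> substrate=3 bound=4 product=0
t=4: arr=3 -> substrate=6 bound=4 product=0
t=5: arr=0 -> substrate=5 bound=4 product=1
t=6: arr=0 -> substrate=2 bound=4 product=4
t=7: arr=2 -> substrate=4 bound=4 product=4
t=8: arr=3 -> substrate=7 bound=4 product=4
t=9: arr=3 -> substrate=9 bound=4 product=5
t=10: arr=2 -> substrate=8 bound=4 product=8
t=11: arr=1 -> substrate=9 bound=4 product=8
t=12: arr=0 -> substrate=9 bound=4 product=8

Answer: 8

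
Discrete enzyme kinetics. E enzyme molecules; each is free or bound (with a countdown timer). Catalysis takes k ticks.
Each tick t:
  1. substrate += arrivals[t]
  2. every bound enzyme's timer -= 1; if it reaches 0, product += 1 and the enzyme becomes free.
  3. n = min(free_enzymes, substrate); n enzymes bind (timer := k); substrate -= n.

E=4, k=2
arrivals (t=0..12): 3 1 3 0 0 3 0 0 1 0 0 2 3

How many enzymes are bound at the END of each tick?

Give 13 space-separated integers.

t=0: arr=3 -> substrate=0 bound=3 product=0
t=1: arr=1 -> substrate=0 bound=4 product=0
t=2: arr=3 -> substrate=0 bound=4 product=3
t=3: arr=0 -> substrate=0 bound=3 product=4
t=4: arr=0 -> substrate=0 bound=0 product=7
t=5: arr=3 -> substrate=0 bound=3 product=7
t=6: arr=0 -> substrate=0 bound=3 product=7
t=7: arr=0 -> substrate=0 bound=0 product=10
t=8: arr=1 -> substrate=0 bound=1 product=10
t=9: arr=0 -> substrate=0 bound=1 product=10
t=10: arr=0 -> substrate=0 bound=0 product=11
t=11: arr=2 -> substrate=0 bound=2 product=11
t=12: arr=3 -> substrate=1 bound=4 product=11

Answer: 3 4 4 3 0 3 3 0 1 1 0 2 4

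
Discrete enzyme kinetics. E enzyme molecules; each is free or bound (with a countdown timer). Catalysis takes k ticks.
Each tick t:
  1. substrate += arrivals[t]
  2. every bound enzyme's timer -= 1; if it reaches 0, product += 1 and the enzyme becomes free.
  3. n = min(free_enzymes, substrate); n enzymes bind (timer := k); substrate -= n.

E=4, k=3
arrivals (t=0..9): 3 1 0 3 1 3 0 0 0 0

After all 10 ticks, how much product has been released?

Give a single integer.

Answer: 11

Derivation:
t=0: arr=3 -> substrate=0 bound=3 product=0
t=1: arr=1 -> substrate=0 bound=4 product=0
t=2: arr=0 -> substrate=0 bound=4 product=0
t=3: arr=3 -> substrate=0 bound=4 product=3
t=4: arr=1 -> substrate=0 bound=4 product=4
t=5: arr=3 -> substrate=3 bound=4 product=4
t=6: arr=0 -> substrate=0 bound=4 product=7
t=7: arr=0 -> substrate=0 bound=3 product=8
t=8: arr=0 -> substrate=0 bound=3 product=8
t=9: arr=0 -> substrate=0 bound=0 product=11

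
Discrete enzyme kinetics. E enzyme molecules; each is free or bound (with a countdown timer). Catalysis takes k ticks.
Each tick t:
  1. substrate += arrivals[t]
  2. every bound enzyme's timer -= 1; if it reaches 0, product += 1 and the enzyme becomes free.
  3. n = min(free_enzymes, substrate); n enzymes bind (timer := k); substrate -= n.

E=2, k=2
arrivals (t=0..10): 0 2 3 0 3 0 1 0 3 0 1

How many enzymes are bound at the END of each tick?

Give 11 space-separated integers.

Answer: 0 2 2 2 2 2 2 2 2 2 2

Derivation:
t=0: arr=0 -> substrate=0 bound=0 product=0
t=1: arr=2 -> substrate=0 bound=2 product=0
t=2: arr=3 -> substrate=3 bound=2 product=0
t=3: arr=0 -> substrate=1 bound=2 product=2
t=4: arr=3 -> substrate=4 bound=2 product=2
t=5: arr=0 -> substrate=2 bound=2 product=4
t=6: arr=1 -> substrate=3 bound=2 product=4
t=7: arr=0 -> substrate=1 bound=2 product=6
t=8: arr=3 -> substrate=4 bound=2 product=6
t=9: arr=0 -> substrate=2 bound=2 product=8
t=10: arr=1 -> substrate=3 bound=2 product=8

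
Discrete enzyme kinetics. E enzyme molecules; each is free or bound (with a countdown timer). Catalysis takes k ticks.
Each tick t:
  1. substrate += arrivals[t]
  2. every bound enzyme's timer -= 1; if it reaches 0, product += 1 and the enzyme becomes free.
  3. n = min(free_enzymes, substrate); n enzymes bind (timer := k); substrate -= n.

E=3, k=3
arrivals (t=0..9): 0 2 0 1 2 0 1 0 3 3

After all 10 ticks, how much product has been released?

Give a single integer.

Answer: 6

Derivation:
t=0: arr=0 -> substrate=0 bound=0 product=0
t=1: arr=2 -> substrate=0 bound=2 product=0
t=2: arr=0 -> substrate=0 bound=2 product=0
t=3: arr=1 -> substrate=0 bound=3 product=0
t=4: arr=2 -> substrate=0 bound=3 product=2
t=5: arr=0 -> substrate=0 bound=3 product=2
t=6: arr=1 -> substrate=0 bound=3 product=3
t=7: arr=0 -> substrate=0 bound=1 product=5
t=8: arr=3 -> substrate=1 bound=3 product=5
t=9: arr=3 -> substrate=3 bound=3 product=6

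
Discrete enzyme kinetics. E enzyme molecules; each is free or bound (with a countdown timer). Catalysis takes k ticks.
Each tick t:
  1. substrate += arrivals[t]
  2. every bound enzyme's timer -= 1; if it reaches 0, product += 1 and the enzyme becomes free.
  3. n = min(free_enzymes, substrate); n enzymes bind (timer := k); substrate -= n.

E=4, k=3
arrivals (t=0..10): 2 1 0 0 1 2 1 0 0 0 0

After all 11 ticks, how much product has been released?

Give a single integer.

Answer: 7

Derivation:
t=0: arr=2 -> substrate=0 bound=2 product=0
t=1: arr=1 -> substrate=0 bound=3 product=0
t=2: arr=0 -> substrate=0 bound=3 product=0
t=3: arr=0 -> substrate=0 bound=1 product=2
t=4: arr=1 -> substrate=0 bound=1 product=3
t=5: arr=2 -> substrate=0 bound=3 product=3
t=6: arr=1 -> substrate=0 bound=4 product=3
t=7: arr=0 -> substrate=0 bound=3 product=4
t=8: arr=0 -> substrate=0 bound=1 product=6
t=9: arr=0 -> substrate=0 bound=0 product=7
t=10: arr=0 -> substrate=0 bound=0 product=7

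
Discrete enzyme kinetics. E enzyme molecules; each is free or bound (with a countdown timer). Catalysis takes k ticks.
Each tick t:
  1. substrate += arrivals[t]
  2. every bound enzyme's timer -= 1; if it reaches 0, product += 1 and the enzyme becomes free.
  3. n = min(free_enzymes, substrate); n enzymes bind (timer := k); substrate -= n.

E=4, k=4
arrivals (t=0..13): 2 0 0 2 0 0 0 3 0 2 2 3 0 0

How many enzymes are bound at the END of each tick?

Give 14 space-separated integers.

Answer: 2 2 2 4 2 2 2 3 3 4 4 4 4 4

Derivation:
t=0: arr=2 -> substrate=0 bound=2 product=0
t=1: arr=0 -> substrate=0 bound=2 product=0
t=2: arr=0 -> substrate=0 bound=2 product=0
t=3: arr=2 -> substrate=0 bound=4 product=0
t=4: arr=0 -> substrate=0 bound=2 product=2
t=5: arr=0 -> substrate=0 bound=2 product=2
t=6: arr=0 -> substrate=0 bound=2 product=2
t=7: arr=3 -> substrate=0 bound=3 product=4
t=8: arr=0 -> substrate=0 bound=3 product=4
t=9: arr=2 -> substrate=1 bound=4 product=4
t=10: arr=2 -> substrate=3 bound=4 product=4
t=11: arr=3 -> substrate=3 bound=4 product=7
t=12: arr=0 -> substrate=3 bound=4 product=7
t=13: arr=0 -> substrate=2 bound=4 product=8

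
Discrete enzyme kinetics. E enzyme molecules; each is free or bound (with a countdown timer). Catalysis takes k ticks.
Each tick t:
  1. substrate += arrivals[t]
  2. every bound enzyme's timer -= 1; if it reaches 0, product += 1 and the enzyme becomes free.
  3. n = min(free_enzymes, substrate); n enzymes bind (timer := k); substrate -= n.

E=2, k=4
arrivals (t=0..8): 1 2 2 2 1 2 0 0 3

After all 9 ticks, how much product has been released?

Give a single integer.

Answer: 3

Derivation:
t=0: arr=1 -> substrate=0 bound=1 product=0
t=1: arr=2 -> substrate=1 bound=2 product=0
t=2: arr=2 -> substrate=3 bound=2 product=0
t=3: arr=2 -> substrate=5 bound=2 product=0
t=4: arr=1 -> substrate=5 bound=2 product=1
t=5: arr=2 -> substrate=6 bound=2 product=2
t=6: arr=0 -> substrate=6 bound=2 product=2
t=7: arr=0 -> substrate=6 bound=2 product=2
t=8: arr=3 -> substrate=8 bound=2 product=3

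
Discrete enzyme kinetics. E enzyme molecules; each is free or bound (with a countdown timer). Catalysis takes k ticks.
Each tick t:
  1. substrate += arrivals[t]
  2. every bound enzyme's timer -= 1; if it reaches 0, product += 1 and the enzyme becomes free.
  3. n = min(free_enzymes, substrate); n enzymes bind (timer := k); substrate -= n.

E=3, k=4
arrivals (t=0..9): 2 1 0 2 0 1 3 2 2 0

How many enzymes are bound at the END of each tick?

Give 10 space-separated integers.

Answer: 2 3 3 3 3 3 3 3 3 3

Derivation:
t=0: arr=2 -> substrate=0 bound=2 product=0
t=1: arr=1 -> substrate=0 bound=3 product=0
t=2: arr=0 -> substrate=0 bound=3 product=0
t=3: arr=2 -> substrate=2 bound=3 product=0
t=4: arr=0 -> substrate=0 bound=3 product=2
t=5: arr=1 -> substrate=0 bound=3 product=3
t=6: arr=3 -> substrate=3 bound=3 product=3
t=7: arr=2 -> substrate=5 bound=3 product=3
t=8: arr=2 -> substrate=5 bound=3 product=5
t=9: arr=0 -> substrate=4 bound=3 product=6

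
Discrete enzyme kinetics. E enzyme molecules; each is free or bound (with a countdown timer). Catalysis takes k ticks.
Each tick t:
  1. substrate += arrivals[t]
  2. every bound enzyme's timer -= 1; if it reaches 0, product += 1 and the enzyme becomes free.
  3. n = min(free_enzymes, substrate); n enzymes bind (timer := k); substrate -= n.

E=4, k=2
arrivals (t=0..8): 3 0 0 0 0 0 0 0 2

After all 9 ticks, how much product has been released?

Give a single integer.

Answer: 3

Derivation:
t=0: arr=3 -> substrate=0 bound=3 product=0
t=1: arr=0 -> substrate=0 bound=3 product=0
t=2: arr=0 -> substrate=0 bound=0 product=3
t=3: arr=0 -> substrate=0 bound=0 product=3
t=4: arr=0 -> substrate=0 bound=0 product=3
t=5: arr=0 -> substrate=0 bound=0 product=3
t=6: arr=0 -> substrate=0 bound=0 product=3
t=7: arr=0 -> substrate=0 bound=0 product=3
t=8: arr=2 -> substrate=0 bound=2 product=3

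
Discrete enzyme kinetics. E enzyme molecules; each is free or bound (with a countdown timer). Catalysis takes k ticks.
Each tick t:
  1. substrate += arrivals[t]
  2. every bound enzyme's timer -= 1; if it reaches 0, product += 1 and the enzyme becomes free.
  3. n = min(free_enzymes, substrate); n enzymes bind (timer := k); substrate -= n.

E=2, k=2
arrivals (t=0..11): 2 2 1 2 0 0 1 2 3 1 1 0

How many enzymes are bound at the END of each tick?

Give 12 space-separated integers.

Answer: 2 2 2 2 2 2 2 2 2 2 2 2

Derivation:
t=0: arr=2 -> substrate=0 bound=2 product=0
t=1: arr=2 -> substrate=2 bound=2 product=0
t=2: arr=1 -> substrate=1 bound=2 product=2
t=3: arr=2 -> substrate=3 bound=2 product=2
t=4: arr=0 -> substrate=1 bound=2 product=4
t=5: arr=0 -> substrate=1 bound=2 product=4
t=6: arr=1 -> substrate=0 bound=2 product=6
t=7: arr=2 -> substrate=2 bound=2 product=6
t=8: arr=3 -> substrate=3 bound=2 product=8
t=9: arr=1 -> substrate=4 bound=2 product=8
t=10: arr=1 -> substrate=3 bound=2 product=10
t=11: arr=0 -> substrate=3 bound=2 product=10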